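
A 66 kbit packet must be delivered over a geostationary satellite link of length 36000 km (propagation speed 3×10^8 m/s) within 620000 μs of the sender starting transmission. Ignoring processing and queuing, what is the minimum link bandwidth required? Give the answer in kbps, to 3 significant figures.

Propagation delay = 36000000 / 300000000 = 120000 μs.
Transmission budget = 620000 − 120000 = 500000 μs.
R ≥ L / t_tx = 66000 bits / 0.5 s = 132 kbps.

132 kbps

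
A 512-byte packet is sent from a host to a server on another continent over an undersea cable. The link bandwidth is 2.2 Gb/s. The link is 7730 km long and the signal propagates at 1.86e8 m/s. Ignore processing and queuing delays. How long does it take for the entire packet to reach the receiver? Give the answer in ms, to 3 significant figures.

L = 512 × 8 = 4096 bits.
Transmission delay = L/R = 4096 / 2200000000 = 0.00186182 ms.
Propagation delay = d/s = 7730000 m / 186000000 m/s = 41.5591 ms.
Total = 41.6 ms.

41.6 ms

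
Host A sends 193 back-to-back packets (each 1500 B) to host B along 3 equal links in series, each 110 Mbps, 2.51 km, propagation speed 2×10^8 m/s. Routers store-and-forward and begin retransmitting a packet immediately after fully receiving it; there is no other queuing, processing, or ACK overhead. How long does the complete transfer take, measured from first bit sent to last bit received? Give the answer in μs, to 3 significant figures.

21300 μs

Per-hop transmission t_tx = L/R = 12000/110000000 = 109.091 μs.
Per-hop propagation t_prop = 2510/200000000 = 12.55 μs.
Pipeline fill: first packet needs 3·t_tx to clear all hops; remaining 192 packets each add one t_tx.
Total = (3+193-1)·t_tx + 3·t_prop = 195·109.091 + 3·12.55 = 21300 μs.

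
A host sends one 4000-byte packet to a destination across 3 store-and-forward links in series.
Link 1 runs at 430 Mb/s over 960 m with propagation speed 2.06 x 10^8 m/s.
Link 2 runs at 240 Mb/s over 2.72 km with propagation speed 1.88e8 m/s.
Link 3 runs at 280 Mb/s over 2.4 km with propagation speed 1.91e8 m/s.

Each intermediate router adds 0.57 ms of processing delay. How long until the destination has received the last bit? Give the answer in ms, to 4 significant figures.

1.494 ms

L = 4000 × 8 = 32000 bits.
Transmission delays (L/R per hop): 0.0744186, 0.133333, 0.114286 ms; sum = 0.322038 ms.
Propagation delays (d/s per hop): 0.00466019, 0.0144681, 0.0125654 ms; sum = 0.0316937 ms.
Processing at 2 router(s): 2 × 0.57 ms = 1.14 ms.
End-to-end = 1.494 ms.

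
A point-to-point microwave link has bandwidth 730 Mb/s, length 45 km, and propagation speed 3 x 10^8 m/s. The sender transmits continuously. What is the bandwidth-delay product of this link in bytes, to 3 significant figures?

Propagation delay = 45000 / 300000000 = 0.00015 s.
BDP = R × t_prop = 730000000 × 0.00015 = 109500 bits.
In bytes: 109500/8 = 13700 bytes.

13700 bytes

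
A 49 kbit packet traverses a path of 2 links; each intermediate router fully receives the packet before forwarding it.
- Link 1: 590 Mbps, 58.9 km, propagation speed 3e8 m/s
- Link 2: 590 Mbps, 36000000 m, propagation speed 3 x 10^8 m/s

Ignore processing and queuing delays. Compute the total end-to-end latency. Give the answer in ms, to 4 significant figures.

L = 49000 bits.
Transmission delay per hop = L/R = 49000/590000000 = 0.0830508 ms; 2 hops → 0.166102 ms.
Propagation delays (d/s per hop): 0.196333, 120 ms; sum = 120.196 ms.
End-to-end = 120.4 ms.

120.4 ms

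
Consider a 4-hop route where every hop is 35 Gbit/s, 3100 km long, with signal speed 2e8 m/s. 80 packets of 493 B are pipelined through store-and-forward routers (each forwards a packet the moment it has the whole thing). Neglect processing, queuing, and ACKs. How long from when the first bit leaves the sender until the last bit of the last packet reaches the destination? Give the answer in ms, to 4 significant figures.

Per-hop transmission t_tx = L/R = 3944/35000000000 = 0.000112686 ms.
Per-hop propagation t_prop = 3100000/200000000 = 15.5 ms.
Pipeline fill: first packet needs 4·t_tx to clear all hops; remaining 79 packets each add one t_tx.
Total = (4+80-1)·t_tx + 4·t_prop = 83·0.000112686 + 4·15.5 = 62.01 ms.

62.01 ms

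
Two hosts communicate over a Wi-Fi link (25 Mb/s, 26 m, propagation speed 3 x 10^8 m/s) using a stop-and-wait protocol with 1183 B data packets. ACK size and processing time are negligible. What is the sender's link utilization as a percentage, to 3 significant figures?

t_tx = L/R = 9464/25000000 = 0.00037856 s.
t_prop = 26/300000000 = 8.66667e-08 s; RTT = 1.73333e-07 s.
Cycle = t_tx + RTT = 0.000378733 s.
Utilization = t_tx / cycle = 0.00037856/0.000378733 = 100 %.

100 %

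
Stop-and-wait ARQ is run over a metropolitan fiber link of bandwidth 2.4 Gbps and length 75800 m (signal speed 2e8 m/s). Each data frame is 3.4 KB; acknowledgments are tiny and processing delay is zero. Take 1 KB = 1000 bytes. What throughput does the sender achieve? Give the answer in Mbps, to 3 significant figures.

t_tx = L/R = 27200/2400000000 = 1.13333e-05 s.
t_prop = 75800/200000000 = 0.000379 s; RTT = 0.000758 s.
Cycle = t_tx + RTT = 0.000769333 s.
Throughput = L / cycle = 27200 / 0.000769333 = 35.4 Mbps.

35.4 Mbps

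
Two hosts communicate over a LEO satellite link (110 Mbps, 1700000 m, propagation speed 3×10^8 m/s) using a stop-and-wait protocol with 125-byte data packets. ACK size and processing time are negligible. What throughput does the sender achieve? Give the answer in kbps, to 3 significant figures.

t_tx = L/R = 1000/110000000 = 9.09091e-06 s.
t_prop = 1700000/300000000 = 0.00566667 s; RTT = 0.0113333 s.
Cycle = t_tx + RTT = 0.0113424 s.
Throughput = L / cycle = 1000 / 0.0113424 = 88.2 kbps.

88.2 kbps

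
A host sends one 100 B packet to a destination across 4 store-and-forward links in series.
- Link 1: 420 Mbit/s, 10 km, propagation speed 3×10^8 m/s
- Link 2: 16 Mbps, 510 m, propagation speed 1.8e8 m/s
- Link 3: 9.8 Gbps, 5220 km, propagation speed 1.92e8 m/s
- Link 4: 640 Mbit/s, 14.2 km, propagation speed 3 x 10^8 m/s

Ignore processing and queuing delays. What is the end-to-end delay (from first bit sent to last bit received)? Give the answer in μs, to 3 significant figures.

27300 μs

L = 100 × 8 = 800 bits.
Transmission delays (L/R per hop): 1.90476, 50, 0.0816327, 1.25 μs; sum = 53.2364 μs.
Propagation delays (d/s per hop): 33.3333, 2.83333, 27187.5, 47.3333 μs; sum = 27271 μs.
End-to-end = 27300 μs.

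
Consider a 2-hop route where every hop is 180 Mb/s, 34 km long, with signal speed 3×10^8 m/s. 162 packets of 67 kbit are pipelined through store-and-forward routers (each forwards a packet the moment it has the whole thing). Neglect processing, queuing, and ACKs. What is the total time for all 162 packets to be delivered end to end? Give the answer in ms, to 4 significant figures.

Per-hop transmission t_tx = L/R = 67000/180000000 = 0.372222 ms.
Per-hop propagation t_prop = 34000/300000000 = 0.113333 ms.
Pipeline fill: first packet needs 2·t_tx to clear all hops; remaining 161 packets each add one t_tx.
Total = (2+162-1)·t_tx + 2·t_prop = 163·0.372222 + 2·0.113333 = 60.90 ms.

60.90 ms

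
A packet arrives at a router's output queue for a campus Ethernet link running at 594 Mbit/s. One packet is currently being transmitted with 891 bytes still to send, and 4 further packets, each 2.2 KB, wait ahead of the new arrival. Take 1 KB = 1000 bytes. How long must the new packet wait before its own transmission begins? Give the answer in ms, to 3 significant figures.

0.131 ms

Each queued packet: L/R = 17600/594000000 = 0.0296296 ms.
4 queued → 0.118519 ms.
Plus remaining 7128 bits of current packet: 0.012 ms.
Queuing delay = 0.131 ms.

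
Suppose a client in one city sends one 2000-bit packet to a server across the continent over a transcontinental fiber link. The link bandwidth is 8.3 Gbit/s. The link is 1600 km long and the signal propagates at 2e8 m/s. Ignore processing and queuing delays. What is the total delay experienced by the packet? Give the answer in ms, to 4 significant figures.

8.000 ms

Transmission delay = L/R = 2000 / 8.3e+09 = 0.000240964 ms.
Propagation delay = d/s = 1600000 m / 200000000 m/s = 8 ms.
Total = 8.000 ms.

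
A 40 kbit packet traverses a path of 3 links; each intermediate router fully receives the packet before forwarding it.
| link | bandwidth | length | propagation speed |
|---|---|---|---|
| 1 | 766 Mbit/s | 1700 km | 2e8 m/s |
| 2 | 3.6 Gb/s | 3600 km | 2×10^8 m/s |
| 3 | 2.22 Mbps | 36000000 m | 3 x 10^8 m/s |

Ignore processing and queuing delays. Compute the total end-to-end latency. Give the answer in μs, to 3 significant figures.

165000 μs

L = 40000 bits.
Transmission delays (L/R per hop): 52.2193, 11.1111, 18018 μs; sum = 18081.3 μs.
Propagation delays (d/s per hop): 8500, 18000, 120000 μs; sum = 146500 μs.
End-to-end = 165000 μs.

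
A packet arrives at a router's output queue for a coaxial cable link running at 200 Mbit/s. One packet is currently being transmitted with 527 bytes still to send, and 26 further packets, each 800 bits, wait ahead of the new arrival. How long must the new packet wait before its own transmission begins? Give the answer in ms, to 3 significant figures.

Each queued packet: L/R = 800/200000000 = 0.004 ms.
26 queued → 0.104 ms.
Plus remaining 4216 bits of current packet: 0.02108 ms.
Queuing delay = 0.125 ms.

0.125 ms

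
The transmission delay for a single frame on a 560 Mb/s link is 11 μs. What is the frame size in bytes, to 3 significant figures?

L = R × t_tx = 560000000 b/s × 1.1e-05 s = 6160 bits.
In bytes: 6160 / 8 = 770 bytes.

770 bytes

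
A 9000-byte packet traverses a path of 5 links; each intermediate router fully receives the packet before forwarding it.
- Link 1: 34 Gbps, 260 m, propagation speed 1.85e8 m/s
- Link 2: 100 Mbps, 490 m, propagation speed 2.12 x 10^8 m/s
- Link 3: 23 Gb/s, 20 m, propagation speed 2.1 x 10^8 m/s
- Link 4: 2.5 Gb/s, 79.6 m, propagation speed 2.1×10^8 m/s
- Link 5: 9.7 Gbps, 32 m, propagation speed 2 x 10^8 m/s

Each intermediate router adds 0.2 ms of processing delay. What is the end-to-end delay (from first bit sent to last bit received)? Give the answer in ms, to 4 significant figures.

L = 9000 × 8 = 72000 bits.
Transmission delays (L/R per hop): 0.00211765, 0.72, 0.00313043, 0.0288, 0.00742268 ms; sum = 0.761471 ms.
Propagation delays (d/s per hop): 0.00140541, 0.00231132, 9.52381e-05, 0.000379048, 0.00016 ms; sum = 0.00435101 ms.
Processing at 4 router(s): 4 × 0.2 ms = 0.8 ms.
End-to-end = 1.566 ms.

1.566 ms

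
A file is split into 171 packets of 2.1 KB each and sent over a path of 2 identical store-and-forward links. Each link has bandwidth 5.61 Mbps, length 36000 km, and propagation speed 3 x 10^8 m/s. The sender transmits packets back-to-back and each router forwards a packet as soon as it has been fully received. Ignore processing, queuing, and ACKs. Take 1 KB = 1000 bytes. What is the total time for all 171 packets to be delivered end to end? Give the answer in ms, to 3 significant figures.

Per-hop transmission t_tx = L/R = 16800/5610000 = 2.99465 ms.
Per-hop propagation t_prop = 36000000/300000000 = 120 ms.
Pipeline fill: first packet needs 2·t_tx to clear all hops; remaining 170 packets each add one t_tx.
Total = (2+171-1)·t_tx + 2·t_prop = 172·2.99465 + 2·120 = 755 ms.

755 ms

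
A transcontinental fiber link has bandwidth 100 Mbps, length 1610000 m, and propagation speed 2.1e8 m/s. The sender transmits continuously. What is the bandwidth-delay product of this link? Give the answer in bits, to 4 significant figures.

Propagation delay = 1610000 / 210000000 = 0.00766667 s.
BDP = R × t_prop = 100000000 × 0.00766667 = 766667 bits.

766700 bits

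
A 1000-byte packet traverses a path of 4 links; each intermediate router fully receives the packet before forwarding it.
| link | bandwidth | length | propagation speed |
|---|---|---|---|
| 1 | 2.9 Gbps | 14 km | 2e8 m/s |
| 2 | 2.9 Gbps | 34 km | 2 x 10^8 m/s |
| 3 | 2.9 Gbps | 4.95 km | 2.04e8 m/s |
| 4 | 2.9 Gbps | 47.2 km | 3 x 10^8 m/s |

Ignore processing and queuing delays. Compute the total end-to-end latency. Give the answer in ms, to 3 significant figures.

L = 1000 × 8 = 8000 bits.
Transmission delay per hop = L/R = 8000/2900000000 = 0.00275862 ms; 4 hops → 0.0110345 ms.
Propagation delays (d/s per hop): 0.07, 0.17, 0.0242647, 0.157333 ms; sum = 0.421598 ms.
End-to-end = 0.433 ms.

0.433 ms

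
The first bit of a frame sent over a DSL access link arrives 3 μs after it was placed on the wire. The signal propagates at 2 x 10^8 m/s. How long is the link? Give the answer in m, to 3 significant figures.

600 m

d = s × t_prop = 200000000 × 3e-06 = 600 m.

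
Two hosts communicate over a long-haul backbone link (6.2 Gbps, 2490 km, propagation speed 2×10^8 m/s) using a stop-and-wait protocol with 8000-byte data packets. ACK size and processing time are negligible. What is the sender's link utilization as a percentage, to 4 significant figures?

0.04144 %

t_tx = L/R = 64000/6200000000 = 1.03226e-05 s.
t_prop = 2490000/200000000 = 0.01245 s; RTT = 0.0249 s.
Cycle = t_tx + RTT = 0.0249103 s.
Utilization = t_tx / cycle = 1.03226e-05/0.0249103 = 0.04144 %.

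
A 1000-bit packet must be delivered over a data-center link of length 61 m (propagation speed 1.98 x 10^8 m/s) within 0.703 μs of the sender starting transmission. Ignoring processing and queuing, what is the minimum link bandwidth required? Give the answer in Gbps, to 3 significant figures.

Propagation delay = 61 / 198000000 = 0.308081 μs.
Transmission budget = 0.703 − 0.308081 = 0.394919 μs.
R ≥ L / t_tx = 1000 bits / 3.94919e-07 s = 2.53 Gbps.

2.53 Gbps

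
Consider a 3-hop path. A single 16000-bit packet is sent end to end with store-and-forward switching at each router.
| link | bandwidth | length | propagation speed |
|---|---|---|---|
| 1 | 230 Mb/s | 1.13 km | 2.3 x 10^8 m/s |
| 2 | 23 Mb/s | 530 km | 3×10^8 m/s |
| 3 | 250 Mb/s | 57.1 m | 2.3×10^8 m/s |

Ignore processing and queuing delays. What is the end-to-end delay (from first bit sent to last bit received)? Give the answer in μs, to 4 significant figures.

Transmission delays (L/R per hop): 69.5652, 695.652, 64 μs; sum = 829.217 μs.
Propagation delays (d/s per hop): 4.91304, 1766.67, 0.248261 μs; sum = 1771.83 μs.
End-to-end = 2601 μs.

2601 μs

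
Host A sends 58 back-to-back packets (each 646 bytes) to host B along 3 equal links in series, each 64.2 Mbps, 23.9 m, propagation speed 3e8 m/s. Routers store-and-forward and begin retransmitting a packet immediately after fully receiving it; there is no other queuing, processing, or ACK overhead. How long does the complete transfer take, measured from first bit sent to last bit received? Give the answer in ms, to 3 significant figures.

4.83 ms

Per-hop transmission t_tx = L/R = 5168/64200000 = 0.0804984 ms.
Per-hop propagation t_prop = 23.9/300000000 = 7.96667e-05 ms.
Pipeline fill: first packet needs 3·t_tx to clear all hops; remaining 57 packets each add one t_tx.
Total = (3+58-1)·t_tx + 3·t_prop = 60·0.0804984 + 3·7.96667e-05 = 4.83 ms.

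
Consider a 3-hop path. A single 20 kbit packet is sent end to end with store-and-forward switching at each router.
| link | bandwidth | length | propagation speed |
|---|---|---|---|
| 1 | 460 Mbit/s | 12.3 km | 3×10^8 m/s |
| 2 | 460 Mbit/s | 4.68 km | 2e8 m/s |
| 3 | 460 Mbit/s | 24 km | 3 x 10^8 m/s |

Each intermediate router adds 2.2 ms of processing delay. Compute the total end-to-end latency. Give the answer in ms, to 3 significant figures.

4.67 ms

L = 20000 bits.
Transmission delay per hop = L/R = 20000/460000000 = 0.0434783 ms; 3 hops → 0.130435 ms.
Propagation delays (d/s per hop): 0.041, 0.0234, 0.08 ms; sum = 0.1444 ms.
Processing at 2 router(s): 2 × 2.2 ms = 4.4 ms.
End-to-end = 4.67 ms.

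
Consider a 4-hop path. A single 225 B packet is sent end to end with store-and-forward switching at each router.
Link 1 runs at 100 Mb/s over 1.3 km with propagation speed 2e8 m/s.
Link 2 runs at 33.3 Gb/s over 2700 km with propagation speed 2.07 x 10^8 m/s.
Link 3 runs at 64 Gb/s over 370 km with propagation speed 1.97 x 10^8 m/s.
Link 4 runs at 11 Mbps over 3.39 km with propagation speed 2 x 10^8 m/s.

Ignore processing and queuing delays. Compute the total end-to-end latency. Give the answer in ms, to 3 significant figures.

15.1 ms

L = 225 × 8 = 1800 bits.
Transmission delays (L/R per hop): 0.018, 5.40541e-05, 2.8125e-05, 0.163636 ms; sum = 0.181719 ms.
Propagation delays (d/s per hop): 0.0065, 13.0435, 1.87817, 0.01695 ms; sum = 14.9451 ms.
End-to-end = 15.1 ms.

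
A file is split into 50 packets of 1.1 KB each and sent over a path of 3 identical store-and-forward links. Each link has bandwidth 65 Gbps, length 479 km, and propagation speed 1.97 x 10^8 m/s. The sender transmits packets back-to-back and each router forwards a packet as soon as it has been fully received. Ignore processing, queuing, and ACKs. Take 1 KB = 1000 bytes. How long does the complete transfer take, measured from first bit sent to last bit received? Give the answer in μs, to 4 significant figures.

Per-hop transmission t_tx = L/R = 8800/65000000000 = 0.135385 μs.
Per-hop propagation t_prop = 479000/197000000 = 2431.47 μs.
Pipeline fill: first packet needs 3·t_tx to clear all hops; remaining 49 packets each add one t_tx.
Total = (3+50-1)·t_tx + 3·t_prop = 52·0.135385 + 3·2431.47 = 7301 μs.

7301 μs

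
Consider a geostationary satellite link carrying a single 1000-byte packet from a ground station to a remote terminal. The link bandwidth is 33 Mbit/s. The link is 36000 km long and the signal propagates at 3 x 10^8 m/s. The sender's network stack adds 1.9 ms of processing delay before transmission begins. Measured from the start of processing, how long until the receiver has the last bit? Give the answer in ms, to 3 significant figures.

122 ms

L = 1000 × 8 = 8000 bits.
Transmission delay = L/R = 8000 / 33000000 = 0.242424 ms.
Propagation delay = d/s = 36000000 m / 300000000 m/s = 120 ms.
Plus processing delay 1.9 ms = 1.9 ms.
Total = 122 ms.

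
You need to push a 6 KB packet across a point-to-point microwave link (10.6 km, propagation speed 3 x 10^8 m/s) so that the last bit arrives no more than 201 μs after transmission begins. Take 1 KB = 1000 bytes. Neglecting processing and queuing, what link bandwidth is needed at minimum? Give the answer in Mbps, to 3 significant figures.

L = 48000 bits.
Propagation delay = 10600 / 300000000 = 35.3333 μs.
Transmission budget = 201 − 35.3333 = 165.667 μs.
R ≥ L / t_tx = 48000 bits / 0.000165667 s = 290 Mbps.

290 Mbps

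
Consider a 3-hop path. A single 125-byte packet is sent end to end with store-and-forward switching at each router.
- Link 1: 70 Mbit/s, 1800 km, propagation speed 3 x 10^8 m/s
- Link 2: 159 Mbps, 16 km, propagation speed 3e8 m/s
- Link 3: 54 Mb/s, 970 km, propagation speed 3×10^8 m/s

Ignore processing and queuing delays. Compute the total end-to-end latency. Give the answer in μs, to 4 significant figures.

L = 125 × 8 = 1000 bits.
Transmission delays (L/R per hop): 14.2857, 6.28931, 18.5185 μs; sum = 39.0935 μs.
Propagation delays (d/s per hop): 6000, 53.3333, 3233.33 μs; sum = 9286.67 μs.
End-to-end = 9326 μs.

9326 μs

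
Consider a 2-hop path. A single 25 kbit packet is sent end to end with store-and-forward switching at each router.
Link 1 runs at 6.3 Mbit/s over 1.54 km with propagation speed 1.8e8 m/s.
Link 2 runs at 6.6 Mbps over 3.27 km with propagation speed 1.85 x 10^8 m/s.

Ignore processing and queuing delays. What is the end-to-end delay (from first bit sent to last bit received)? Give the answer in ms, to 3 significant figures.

L = 25000 bits.
Transmission delays (L/R per hop): 3.96825, 3.78788 ms; sum = 7.75613 ms.
Propagation delays (d/s per hop): 0.00855556, 0.0176757 ms; sum = 0.0262312 ms.
End-to-end = 7.78 ms.

7.78 ms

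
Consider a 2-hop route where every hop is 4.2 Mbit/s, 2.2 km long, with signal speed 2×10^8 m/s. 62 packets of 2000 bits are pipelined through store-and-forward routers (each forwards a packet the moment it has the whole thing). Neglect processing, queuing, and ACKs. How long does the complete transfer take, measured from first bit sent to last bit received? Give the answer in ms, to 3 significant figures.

30.0 ms

Per-hop transmission t_tx = L/R = 2000/4200000 = 0.47619 ms.
Per-hop propagation t_prop = 2200/200000000 = 0.011 ms.
Pipeline fill: first packet needs 2·t_tx to clear all hops; remaining 61 packets each add one t_tx.
Total = (2+62-1)·t_tx + 2·t_prop = 63·0.47619 + 2·0.011 = 30.0 ms.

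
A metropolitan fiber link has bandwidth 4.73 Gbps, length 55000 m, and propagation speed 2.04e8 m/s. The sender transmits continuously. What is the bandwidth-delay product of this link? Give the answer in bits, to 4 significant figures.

Propagation delay = 55000 / 204000000 = 0.000269608 s.
BDP = R × t_prop = 4730000000 × 0.000269608 = 1275250 bits.

1275000 bits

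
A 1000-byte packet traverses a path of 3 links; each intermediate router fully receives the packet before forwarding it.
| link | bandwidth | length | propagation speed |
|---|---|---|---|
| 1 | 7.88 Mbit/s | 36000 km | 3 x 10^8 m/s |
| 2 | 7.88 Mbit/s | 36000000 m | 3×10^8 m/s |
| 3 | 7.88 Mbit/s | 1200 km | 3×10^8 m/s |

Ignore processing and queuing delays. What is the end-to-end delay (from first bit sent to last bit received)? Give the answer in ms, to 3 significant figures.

L = 1000 × 8 = 8000 bits.
Transmission delay per hop = L/R = 8000/7880000 = 1.01523 ms; 3 hops → 3.04569 ms.
Propagation delays (d/s per hop): 120, 120, 4 ms; sum = 244 ms.
End-to-end = 247 ms.

247 ms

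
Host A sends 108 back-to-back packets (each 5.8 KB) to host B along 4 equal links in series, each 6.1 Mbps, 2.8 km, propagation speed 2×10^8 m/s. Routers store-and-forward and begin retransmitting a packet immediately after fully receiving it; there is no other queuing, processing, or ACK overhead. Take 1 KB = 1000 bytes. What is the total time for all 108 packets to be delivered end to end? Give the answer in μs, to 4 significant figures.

Per-hop transmission t_tx = L/R = 46400/6100000 = 7606.56 μs.
Per-hop propagation t_prop = 2800/200000000 = 14 μs.
Pipeline fill: first packet needs 4·t_tx to clear all hops; remaining 107 packets each add one t_tx.
Total = (4+108-1)·t_tx + 4·t_prop = 111·7606.56 + 4·14 = 844400 μs.

844400 μs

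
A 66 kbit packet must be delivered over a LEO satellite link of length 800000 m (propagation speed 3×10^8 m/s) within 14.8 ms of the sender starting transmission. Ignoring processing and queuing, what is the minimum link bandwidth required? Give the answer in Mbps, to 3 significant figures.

5.44 Mbps

Propagation delay = 800000 / 300000000 = 2.66667 ms.
Transmission budget = 14.8 − 2.66667 = 12.1333 ms.
R ≥ L / t_tx = 66000 bits / 0.0121333 s = 5.44 Mbps.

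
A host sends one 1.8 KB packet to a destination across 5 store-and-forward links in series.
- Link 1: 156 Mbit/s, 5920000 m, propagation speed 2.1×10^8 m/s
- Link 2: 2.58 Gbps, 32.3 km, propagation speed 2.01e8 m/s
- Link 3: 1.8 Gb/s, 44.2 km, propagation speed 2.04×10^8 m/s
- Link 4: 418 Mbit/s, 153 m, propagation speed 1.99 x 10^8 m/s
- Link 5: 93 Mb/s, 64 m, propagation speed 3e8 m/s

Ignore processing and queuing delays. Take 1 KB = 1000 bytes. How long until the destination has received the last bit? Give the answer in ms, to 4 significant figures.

28.86 ms

L = 14400 bits.
Transmission delays (L/R per hop): 0.0923077, 0.0055814, 0.008, 0.0344498, 0.154839 ms; sum = 0.295178 ms.
Propagation delays (d/s per hop): 28.1905, 0.160697, 0.216667, 0.000768844, 0.000213333 ms; sum = 28.5688 ms.
End-to-end = 28.86 ms.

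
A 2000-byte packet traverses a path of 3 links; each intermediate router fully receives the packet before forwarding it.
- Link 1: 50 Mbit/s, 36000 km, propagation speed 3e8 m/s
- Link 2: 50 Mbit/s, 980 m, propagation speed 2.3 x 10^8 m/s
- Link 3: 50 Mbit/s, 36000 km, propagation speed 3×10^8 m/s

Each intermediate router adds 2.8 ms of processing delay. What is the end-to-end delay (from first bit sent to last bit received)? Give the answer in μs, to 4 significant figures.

246600 μs

L = 2000 × 8 = 16000 bits.
Transmission delay per hop = L/R = 16000/50000000 = 320 μs; 3 hops → 960 μs.
Propagation delays (d/s per hop): 120000, 4.26087, 120000 μs; sum = 240004 μs.
Processing at 2 router(s): 2 × 2.8 ms = 5600 μs.
End-to-end = 246600 μs.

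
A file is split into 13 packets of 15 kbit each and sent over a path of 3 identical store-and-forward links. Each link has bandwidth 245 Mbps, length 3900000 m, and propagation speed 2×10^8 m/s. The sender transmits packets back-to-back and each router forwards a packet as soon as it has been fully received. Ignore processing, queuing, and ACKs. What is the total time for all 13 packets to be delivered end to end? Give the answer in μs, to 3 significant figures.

Per-hop transmission t_tx = L/R = 15000/245000000 = 61.2245 μs.
Per-hop propagation t_prop = 3900000/200000000 = 19500 μs.
Pipeline fill: first packet needs 3·t_tx to clear all hops; remaining 12 packets each add one t_tx.
Total = (3+13-1)·t_tx + 3·t_prop = 15·61.2245 + 3·19500 = 59400 μs.

59400 μs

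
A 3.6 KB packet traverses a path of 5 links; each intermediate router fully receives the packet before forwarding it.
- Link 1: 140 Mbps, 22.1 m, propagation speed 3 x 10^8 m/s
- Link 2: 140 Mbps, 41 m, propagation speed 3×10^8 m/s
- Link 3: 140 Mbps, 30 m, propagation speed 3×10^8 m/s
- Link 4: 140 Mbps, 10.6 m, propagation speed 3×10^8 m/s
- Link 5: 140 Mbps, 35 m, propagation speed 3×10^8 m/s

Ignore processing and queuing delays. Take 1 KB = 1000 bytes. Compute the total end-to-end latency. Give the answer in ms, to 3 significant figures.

1.03 ms

L = 28800 bits.
Transmission delay per hop = L/R = 28800/140000000 = 0.205714 ms; 5 hops → 1.02857 ms.
Propagation delays (d/s per hop): 7.36667e-05, 0.000136667, 0.0001, 3.53333e-05, 0.000116667 ms; sum = 0.000462333 ms.
End-to-end = 1.03 ms.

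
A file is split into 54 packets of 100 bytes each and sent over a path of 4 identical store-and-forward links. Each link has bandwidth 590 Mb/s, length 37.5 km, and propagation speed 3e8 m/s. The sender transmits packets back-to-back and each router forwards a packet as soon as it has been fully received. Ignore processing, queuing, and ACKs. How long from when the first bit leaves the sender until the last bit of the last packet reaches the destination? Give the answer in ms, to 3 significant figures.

Per-hop transmission t_tx = L/R = 800/590000000 = 0.00135593 ms.
Per-hop propagation t_prop = 37500/300000000 = 0.125 ms.
Pipeline fill: first packet needs 4·t_tx to clear all hops; remaining 53 packets each add one t_tx.
Total = (4+54-1)·t_tx + 4·t_prop = 57·0.00135593 + 4·0.125 = 0.577 ms.

0.577 ms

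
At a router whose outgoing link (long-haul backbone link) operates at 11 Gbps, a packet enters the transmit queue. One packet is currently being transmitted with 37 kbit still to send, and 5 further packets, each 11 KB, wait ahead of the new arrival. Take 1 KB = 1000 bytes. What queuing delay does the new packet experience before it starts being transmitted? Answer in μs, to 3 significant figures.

43.4 μs

Each queued packet: L/R = 88000/11000000000 = 8 μs.
5 queued → 40 μs.
Plus remaining 37000 bits of current packet: 3.36364 μs.
Queuing delay = 43.4 μs.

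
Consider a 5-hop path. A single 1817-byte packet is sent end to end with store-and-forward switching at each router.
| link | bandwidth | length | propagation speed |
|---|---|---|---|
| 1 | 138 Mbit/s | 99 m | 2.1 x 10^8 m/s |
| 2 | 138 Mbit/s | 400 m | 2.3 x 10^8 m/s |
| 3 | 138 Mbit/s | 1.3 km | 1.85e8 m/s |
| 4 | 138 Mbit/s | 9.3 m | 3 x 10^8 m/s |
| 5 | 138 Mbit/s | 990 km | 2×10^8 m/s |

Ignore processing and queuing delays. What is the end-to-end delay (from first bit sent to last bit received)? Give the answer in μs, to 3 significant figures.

L = 1817 × 8 = 14536 bits.
Transmission delay per hop = L/R = 14536/138000000 = 105.333 μs; 5 hops → 526.667 μs.
Propagation delays (d/s per hop): 0.471429, 1.73913, 7.02703, 0.031, 4950 μs; sum = 4959.27 μs.
End-to-end = 5490 μs.

5490 μs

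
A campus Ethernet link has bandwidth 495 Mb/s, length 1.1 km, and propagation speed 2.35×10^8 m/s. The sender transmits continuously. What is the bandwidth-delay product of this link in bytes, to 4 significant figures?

Propagation delay = 1100 / 235000000 = 4.68085e-06 s.
BDP = R × t_prop = 495000000 × 4.68085e-06 = 2317.02 bits.
In bytes: 2317.02/8 = 289.6 bytes.

289.6 bytes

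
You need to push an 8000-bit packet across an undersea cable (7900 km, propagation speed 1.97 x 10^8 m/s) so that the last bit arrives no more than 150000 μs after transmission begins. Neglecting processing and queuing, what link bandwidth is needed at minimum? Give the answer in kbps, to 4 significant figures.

72.79 kbps

Propagation delay = 7900000 / 197000000 = 40101.5 μs.
Transmission budget = 150000 − 40101.5 = 109898 μs.
R ≥ L / t_tx = 8000 bits / 0.109898 s = 72.79 kbps.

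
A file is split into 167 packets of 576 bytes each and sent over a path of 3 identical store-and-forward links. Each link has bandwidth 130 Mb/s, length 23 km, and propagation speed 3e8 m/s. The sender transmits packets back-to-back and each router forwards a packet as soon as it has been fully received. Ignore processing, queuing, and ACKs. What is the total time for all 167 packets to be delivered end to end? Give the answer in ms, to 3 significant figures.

6.22 ms

Per-hop transmission t_tx = L/R = 4608/130000000 = 0.0354462 ms.
Per-hop propagation t_prop = 23000/300000000 = 0.0766667 ms.
Pipeline fill: first packet needs 3·t_tx to clear all hops; remaining 166 packets each add one t_tx.
Total = (3+167-1)·t_tx + 3·t_prop = 169·0.0354462 + 3·0.0766667 = 6.22 ms.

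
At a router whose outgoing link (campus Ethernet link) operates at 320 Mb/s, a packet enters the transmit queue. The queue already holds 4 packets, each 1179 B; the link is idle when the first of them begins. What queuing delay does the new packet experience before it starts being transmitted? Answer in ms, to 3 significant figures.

Each queued packet: L/R = 9432/320000000 = 0.029475 ms.
4 queued → 0.1179 ms.
Queuing delay = 0.118 ms.

0.118 ms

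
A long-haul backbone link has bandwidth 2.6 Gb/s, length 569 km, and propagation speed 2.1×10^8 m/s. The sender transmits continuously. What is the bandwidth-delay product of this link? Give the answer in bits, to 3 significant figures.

7040000 bits

Propagation delay = 569000 / 210000000 = 0.00270952 s.
BDP = R × t_prop = 2600000000 × 0.00270952 = 7044760 bits.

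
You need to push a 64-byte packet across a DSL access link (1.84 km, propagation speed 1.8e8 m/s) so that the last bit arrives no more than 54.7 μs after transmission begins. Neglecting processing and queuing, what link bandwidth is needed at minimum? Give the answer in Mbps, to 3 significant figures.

11.5 Mbps

L = 512 bits.
Propagation delay = 1840 / 180000000 = 10.2222 μs.
Transmission budget = 54.7 − 10.2222 = 44.4778 μs.
R ≥ L / t_tx = 512 bits / 4.44778e-05 s = 11.5 Mbps.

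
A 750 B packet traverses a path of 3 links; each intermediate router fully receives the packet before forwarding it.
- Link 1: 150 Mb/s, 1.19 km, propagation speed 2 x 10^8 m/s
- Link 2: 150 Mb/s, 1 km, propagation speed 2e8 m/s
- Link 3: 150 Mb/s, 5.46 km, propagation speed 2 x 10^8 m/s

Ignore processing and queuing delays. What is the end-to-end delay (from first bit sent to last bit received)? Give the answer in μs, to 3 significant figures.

L = 750 × 8 = 6000 bits.
Transmission delay per hop = L/R = 6000/150000000 = 40 μs; 3 hops → 120 μs.
Propagation delays (d/s per hop): 5.95, 5, 27.3 μs; sum = 38.25 μs.
End-to-end = 158 μs.

158 μs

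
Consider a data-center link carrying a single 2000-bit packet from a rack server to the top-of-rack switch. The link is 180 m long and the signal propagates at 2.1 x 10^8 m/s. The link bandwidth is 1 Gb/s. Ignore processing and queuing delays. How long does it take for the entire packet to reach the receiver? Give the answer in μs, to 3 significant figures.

Transmission delay = L/R = 2000 / 1000000000 = 2 μs.
Propagation delay = d/s = 180 m / 210000000 m/s = 0.857143 μs.
Total = 2.86 μs.

2.86 μs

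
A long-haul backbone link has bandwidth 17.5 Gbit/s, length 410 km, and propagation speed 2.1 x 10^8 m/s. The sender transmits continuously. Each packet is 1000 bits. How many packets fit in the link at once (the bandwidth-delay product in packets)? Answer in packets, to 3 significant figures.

34200 packets

Propagation delay = 410000 / 210000000 = 0.00195238 s.
BDP = R × t_prop = 17500000000 × 0.00195238 = 34166700 bits.
In packets of 1000 bits: 34200 packets.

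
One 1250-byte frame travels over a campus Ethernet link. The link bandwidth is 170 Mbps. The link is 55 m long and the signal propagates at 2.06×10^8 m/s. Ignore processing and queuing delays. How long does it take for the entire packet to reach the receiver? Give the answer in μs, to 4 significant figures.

L = 1250 × 8 = 10000 bits.
Transmission delay = L/R = 10000 / 170000000 = 58.8235 μs.
Propagation delay = d/s = 55 m / 206000000 m/s = 0.26699 μs.
Total = 59.09 μs.

59.09 μs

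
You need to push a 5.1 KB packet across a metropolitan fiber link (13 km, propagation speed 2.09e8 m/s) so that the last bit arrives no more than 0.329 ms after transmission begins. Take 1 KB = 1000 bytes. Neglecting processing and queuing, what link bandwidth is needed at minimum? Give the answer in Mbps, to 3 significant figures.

L = 40800 bits.
Propagation delay = 13000 / 209000000 = 0.062201 ms.
Transmission budget = 0.329 − 0.062201 = 0.266799 ms.
R ≥ L / t_tx = 40800 bits / 0.000266799 s = 153 Mbps.

153 Mbps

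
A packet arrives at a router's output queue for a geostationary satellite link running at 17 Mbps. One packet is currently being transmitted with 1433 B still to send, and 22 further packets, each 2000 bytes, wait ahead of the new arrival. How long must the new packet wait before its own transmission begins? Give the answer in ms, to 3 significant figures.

Each queued packet: L/R = 16000/17000000 = 0.941176 ms.
22 queued → 20.7059 ms.
Plus remaining 11464 bits of current packet: 0.674353 ms.
Queuing delay = 21.4 ms.

21.4 ms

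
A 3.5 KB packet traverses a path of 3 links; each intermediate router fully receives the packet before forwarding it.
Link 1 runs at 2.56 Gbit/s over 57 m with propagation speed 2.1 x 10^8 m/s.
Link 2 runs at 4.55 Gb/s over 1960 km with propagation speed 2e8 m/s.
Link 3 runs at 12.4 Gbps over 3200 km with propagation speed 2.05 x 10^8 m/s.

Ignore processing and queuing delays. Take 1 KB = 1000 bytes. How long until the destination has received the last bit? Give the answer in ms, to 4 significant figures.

L = 28000 bits.
Transmission delays (L/R per hop): 0.0109375, 0.00615385, 0.00225806 ms; sum = 0.0193494 ms.
Propagation delays (d/s per hop): 0.000271429, 9.8, 15.6098 ms; sum = 25.41 ms.
End-to-end = 25.43 ms.

25.43 ms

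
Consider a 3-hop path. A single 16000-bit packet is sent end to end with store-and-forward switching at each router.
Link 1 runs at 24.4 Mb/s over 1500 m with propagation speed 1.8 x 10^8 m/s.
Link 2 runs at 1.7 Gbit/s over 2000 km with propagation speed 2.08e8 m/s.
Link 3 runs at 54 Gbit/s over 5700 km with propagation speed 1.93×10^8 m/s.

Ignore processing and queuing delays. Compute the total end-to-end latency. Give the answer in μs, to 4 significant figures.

39820 μs

Transmission delays (L/R per hop): 655.738, 9.41176, 0.296296 μs; sum = 665.446 μs.
Propagation delays (d/s per hop): 8.33333, 9615.38, 29533.7 μs; sum = 39157.4 μs.
End-to-end = 39820 μs.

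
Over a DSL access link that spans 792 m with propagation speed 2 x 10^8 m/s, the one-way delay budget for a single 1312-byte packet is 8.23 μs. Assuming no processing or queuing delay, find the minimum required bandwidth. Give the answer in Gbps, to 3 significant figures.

L = 10496 bits.
Propagation delay = 792 / 200000000 = 3.96 μs.
Transmission budget = 8.23 − 3.96 = 4.27 μs.
R ≥ L / t_tx = 10496 bits / 4.27e-06 s = 2.46 Gbps.

2.46 Gbps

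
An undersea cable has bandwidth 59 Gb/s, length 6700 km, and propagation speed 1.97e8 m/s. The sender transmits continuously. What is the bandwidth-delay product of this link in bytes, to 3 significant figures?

Propagation delay = 6700000 / 197000000 = 0.0340102 s.
BDP = R × t_prop = 59000000000 × 0.0340102 = 2006600000 bits.
In bytes: 2006600000/8 = 251000000 bytes.

251000000 bytes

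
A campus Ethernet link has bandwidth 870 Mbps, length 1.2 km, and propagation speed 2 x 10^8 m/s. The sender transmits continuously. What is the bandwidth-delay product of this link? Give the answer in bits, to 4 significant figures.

Propagation delay = 1200 / 200000000 = 6e-06 s.
BDP = R × t_prop = 870000000 × 6e-06 = 5220 bits.

5220 bits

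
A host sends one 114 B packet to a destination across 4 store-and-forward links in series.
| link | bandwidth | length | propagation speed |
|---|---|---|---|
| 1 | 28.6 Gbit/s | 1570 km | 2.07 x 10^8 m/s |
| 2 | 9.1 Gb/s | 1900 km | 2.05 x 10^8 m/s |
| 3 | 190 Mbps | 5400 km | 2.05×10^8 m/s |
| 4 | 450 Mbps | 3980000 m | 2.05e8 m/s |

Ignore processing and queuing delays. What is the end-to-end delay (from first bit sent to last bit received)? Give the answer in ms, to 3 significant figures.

62.6 ms

L = 114 × 8 = 912 bits.
Transmission delays (L/R per hop): 3.18881e-05, 0.00010022, 0.0048, 0.00202667 ms; sum = 0.00695877 ms.
Propagation delays (d/s per hop): 7.58454, 9.26829, 26.3415, 19.4146 ms; sum = 62.6089 ms.
End-to-end = 62.6 ms.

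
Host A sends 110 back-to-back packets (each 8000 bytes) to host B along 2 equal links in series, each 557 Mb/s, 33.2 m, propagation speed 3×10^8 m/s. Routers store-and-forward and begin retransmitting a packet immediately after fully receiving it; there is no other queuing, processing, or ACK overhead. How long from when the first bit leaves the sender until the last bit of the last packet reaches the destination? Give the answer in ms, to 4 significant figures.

12.75 ms

Per-hop transmission t_tx = L/R = 64000/557000000 = 0.114901 ms.
Per-hop propagation t_prop = 33.2/300000000 = 0.000110667 ms.
Pipeline fill: first packet needs 2·t_tx to clear all hops; remaining 109 packets each add one t_tx.
Total = (2+110-1)·t_tx + 2·t_prop = 111·0.114901 + 2·0.000110667 = 12.75 ms.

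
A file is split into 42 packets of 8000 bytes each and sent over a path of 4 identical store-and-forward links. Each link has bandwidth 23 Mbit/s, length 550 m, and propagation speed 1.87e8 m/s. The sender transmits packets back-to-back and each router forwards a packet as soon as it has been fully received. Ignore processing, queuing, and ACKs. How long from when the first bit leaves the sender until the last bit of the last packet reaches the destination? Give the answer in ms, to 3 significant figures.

125 ms

Per-hop transmission t_tx = L/R = 64000/23000000 = 2.78261 ms.
Per-hop propagation t_prop = 550/187000000 = 0.00294118 ms.
Pipeline fill: first packet needs 4·t_tx to clear all hops; remaining 41 packets each add one t_tx.
Total = (4+42-1)·t_tx + 4·t_prop = 45·2.78261 + 4·0.00294118 = 125 ms.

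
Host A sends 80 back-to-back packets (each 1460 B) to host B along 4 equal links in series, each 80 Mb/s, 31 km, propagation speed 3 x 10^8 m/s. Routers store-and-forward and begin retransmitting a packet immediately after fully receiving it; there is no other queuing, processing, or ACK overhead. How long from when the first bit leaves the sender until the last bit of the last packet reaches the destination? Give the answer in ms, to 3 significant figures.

12.5 ms

Per-hop transmission t_tx = L/R = 11680/80000000 = 0.146 ms.
Per-hop propagation t_prop = 31000/300000000 = 0.103333 ms.
Pipeline fill: first packet needs 4·t_tx to clear all hops; remaining 79 packets each add one t_tx.
Total = (4+80-1)·t_tx + 4·t_prop = 83·0.146 + 4·0.103333 = 12.5 ms.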